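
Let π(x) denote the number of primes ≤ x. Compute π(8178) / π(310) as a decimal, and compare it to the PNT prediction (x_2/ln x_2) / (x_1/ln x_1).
π(8178)/π(310) = 1026/63 ≈ 16.2857;  PNT prediction ≈ 16.7978.

π(310) = 63 and π(8178) = 1026, so π(8178)/π(310) ≈ 16.2857. The PNT-predicted ratio is (8178/ln(8178)) / (310/ln(310)) ≈ 16.7978. The two agree to within a few percent, as expected.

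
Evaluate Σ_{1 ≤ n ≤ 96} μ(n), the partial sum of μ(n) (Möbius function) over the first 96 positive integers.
Σ_{n ≤ 96} μ(n) = 2

Compute μ(n) for each 1 ≤ n ≤ 96: μ(1) = 1, μ(2) = -1, μ(3) = -1, μ(4) = 0, μ(5) = -1, μ(6) = 1, μ(7) = -1, μ(8) = 0, μ(9) = 0, μ(10) = 1, μ(11) = -1, μ(12) = 0, μ(13) = -1, μ(14) = 1, μ(15) = 1, μ(16) = 0, μ(17) = -1, μ(18) = 0, μ(19) = -1, μ(20) = 0, μ(21) = 1, μ(22) = 1, μ(23) = -1, μ(24) = 0, μ(25) = 0, μ(26) = 1, μ(27) = 0, μ(28) = 0, μ(29) = -1, μ(30) = -1, μ(31) = -1, μ(32) = 0, μ(33) = 1, μ(34) = 1, μ(35) = 1, μ(36) = 0, μ(37) = -1, μ(38) = 1, μ(39) = 1, μ(40) = 0, μ(41) = -1, μ(42) = -1, μ(43) = -1, μ(44) = 0, μ(45) = 0, μ(46) = 1, μ(47) = -1, μ(48) = 0, μ(49) = 0, μ(50) = 0, μ(51) = 1, μ(52) = 0, μ(53) = -1, μ(54) = 0, μ(55) = 1, μ(56) = 0, μ(57) = 1, μ(58) = 1, μ(59) = -1, μ(60) = 0, μ(61) = -1, μ(62) = 1, μ(63) = 0, μ(64) = 0, μ(65) = 1, μ(66) = -1, μ(67) = -1, μ(68) = 0, μ(69) = 1, μ(70) = -1, μ(71) = -1, μ(72) = 0, μ(73) = -1, μ(74) = 1, μ(75) = 0, μ(76) = 0, μ(77) = 1, μ(78) = -1, μ(79) = -1, μ(80) = 0, μ(81) = 0, μ(82) = 1, μ(83) = -1, μ(84) = 0, μ(85) = 1, μ(86) = 1, μ(87) = 1, μ(88) = 0, μ(89) = -1, μ(90) = 0, μ(91) = 1, μ(92) = 0, μ(93) = 1, μ(94) = 1, μ(95) = 1, μ(96) = 0. Summing all 96 values: 2. (Mertens function M(x) = Σ_{n ≤ x} μ(n); on average M(x) should be small (PNT ⟺ M(x) = o(x)).)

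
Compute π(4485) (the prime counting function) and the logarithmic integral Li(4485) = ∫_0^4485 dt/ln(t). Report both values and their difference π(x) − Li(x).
π(4485) = 609;  Li(4485) ≈ 623.43;  π(x) − Li(x) ≈ -14.43.

Direct count of primes ≤ 4485 gives π(4485) = 609. Numerical evaluation of the logarithmic integral gives Li(4485) ≈ 623.43. The difference π(x) − Li(x) ≈ -14.43 is typically negative for small/moderate x (Li(x) overestimates), though Littlewood's theorem shows this sign changes infinitely often.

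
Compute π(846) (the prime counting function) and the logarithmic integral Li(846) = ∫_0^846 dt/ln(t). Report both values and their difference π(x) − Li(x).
π(846) = 146;  Li(846) ≈ 155.05;  π(x) − Li(x) ≈ -9.05.

Direct count of primes ≤ 846 gives π(846) = 146. Numerical evaluation of the logarithmic integral gives Li(846) ≈ 155.05. The difference π(x) − Li(x) ≈ -9.05 is typically negative for small/moderate x (Li(x) overestimates), though Littlewood's theorem shows this sign changes infinitely often.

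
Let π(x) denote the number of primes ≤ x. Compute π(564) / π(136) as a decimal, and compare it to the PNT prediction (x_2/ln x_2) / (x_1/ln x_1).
π(564)/π(136) = 103/32 ≈ 3.2188;  PNT prediction ≈ 3.2159.

π(136) = 32 and π(564) = 103, so π(564)/π(136) ≈ 3.2188. The PNT-predicted ratio is (564/ln(564)) / (136/ln(136)) ≈ 3.2159. The two agree to within a few percent, as expected.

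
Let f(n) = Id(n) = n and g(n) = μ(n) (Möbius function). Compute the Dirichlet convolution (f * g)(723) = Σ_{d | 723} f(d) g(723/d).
(Id * μ)(723) = 480

Divisors of 723: [1, 3, 241, 723]. For each d | 723:
  d = 1: Id(1) · μ(723/1) = 1 · 1 = 1
  d = 3: Id(3) · μ(723/3) = 3 · -1 = -3
  d = 241: Id(241) · μ(723/241) = 241 · -1 = -241
  d = 723: Id(723) · μ(723/723) = 723 · 1 = 723
Summing: (Id * μ)(723) = 1 + -3 + -241 + 723 = 480.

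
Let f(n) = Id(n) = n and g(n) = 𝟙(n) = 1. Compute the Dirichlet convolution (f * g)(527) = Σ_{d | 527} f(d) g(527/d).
(Id * 𝟙)(527) = 576

Divisors of 527: [1, 17, 31, 527]. For each d | 527:
  d = 1: Id(1) · 𝟙(527/1) = 1 · 1 = 1
  d = 17: Id(17) · 𝟙(527/17) = 17 · 1 = 17
  d = 31: Id(31) · 𝟙(527/31) = 31 · 1 = 31
  d = 527: Id(527) · 𝟙(527/527) = 527 · 1 = 527
Summing: (Id * 𝟙)(527) = 1 + 17 + 31 + 527 = 576.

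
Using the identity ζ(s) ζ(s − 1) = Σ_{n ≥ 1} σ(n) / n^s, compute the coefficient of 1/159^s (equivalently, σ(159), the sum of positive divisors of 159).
σ(159) = 216

In the product (Σ m^0/m^s)(Σ k / k^s) = Σ (Σ_{d | n} d) / n^s, the coefficient of 1/n^s is σ(n) = Σ_{d | n} d. For n = 159, divisors are [1, 3, 53, 159]; summing: σ(159) = 216.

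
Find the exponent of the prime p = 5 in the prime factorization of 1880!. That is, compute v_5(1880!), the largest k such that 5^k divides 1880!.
v_5(1880!) = 469

Legendre's formula: v_p(n!) = Σ_{k ≥ 1} ⌊n / p^k⌋. For p = 5, n = 1880, the terms are:
  ⌊1880/5^1⌋ = ⌊1880/5⌋ = 376
  ⌊1880/5^2⌋ = ⌊1880/25⌋ = 75
  ⌊1880/5^3⌋ = ⌊1880/125⌋ = 15
  ⌊1880/5^4⌋ = ⌊1880/625⌋ = 3
(the next term ⌊1880/5^5⌋ = 0, terminating the sum). Summing: v_5(1880!) = 376 + 75 + 15 + 3 = 469.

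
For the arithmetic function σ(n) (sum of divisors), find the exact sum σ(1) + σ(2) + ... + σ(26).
Σ_{n ≤ 26} σ(n) = 564

Compute σ(n) for each 1 ≤ n ≤ 26: σ(1) = 1, σ(2) = 3, σ(3) = 4, σ(4) = 7, σ(5) = 6, σ(6) = 12, σ(7) = 8, σ(8) = 15, σ(9) = 13, σ(10) = 18, σ(11) = 12, σ(12) = 28, σ(13) = 14, σ(14) = 24, σ(15) = 24, σ(16) = 31, σ(17) = 18, σ(18) = 39, σ(19) = 20, σ(20) = 42, σ(21) = 32, σ(22) = 36, σ(23) = 24, σ(24) = 60, σ(25) = 31, σ(26) = 42. Summing all 26 values: 564. (Average order: Σ_{n ≤ x} σ(n) ~ (π²/12) x². For x = 26, (π²/12)·26² ≈ 555.99.)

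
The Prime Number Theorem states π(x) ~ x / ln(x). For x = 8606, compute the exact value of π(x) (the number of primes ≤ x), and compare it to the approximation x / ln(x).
π(8606) = 1071;  x/ln(x) ≈ 949.87;  relative error ≈ 11.31%.

Directly count primes up to 8606: π(8606) = 1071. The PNT approximation gives 8606/ln(8606) ≈ 8606/9.06021 ≈ 949.87. Relative error (π(x) − x/ln(x)) / π(x) ≈ 11.31%; the approximation is known to undercount slightly (Li(x) is a better estimate).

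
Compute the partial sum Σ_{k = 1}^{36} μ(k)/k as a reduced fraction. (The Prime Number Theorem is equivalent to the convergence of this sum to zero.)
Σ μ(k)/k = 2562470143/100280245065

Values of μ(k) for 1 ≤ k ≤ 36: μ(1) = 1, μ(2) = -1, μ(3) = -1, μ(5) = -1, μ(6) = 1, μ(7) = -1, μ(10) = 1, μ(11) = -1, μ(13) = -1, μ(14) = 1, μ(15) = 1, μ(17) = -1, μ(19) = -1, μ(21) = 1, μ(22) = 1, μ(23) = -1, μ(26) = 1, μ(29) = -1, μ(30) = -1, μ(31) = -1, μ(33) = 1, μ(34) = 1, μ(35) = 1, with μ = 0 on non-squarefree integers. Summing μ(k)/k for k where μ(k) ≠ 0 gives 2562470143/100280245065 ≈ 0.0256. (PNT ⟺ this sum → 0 as n → ∞.)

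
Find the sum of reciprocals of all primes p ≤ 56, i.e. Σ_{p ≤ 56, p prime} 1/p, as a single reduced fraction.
Σ 1/p = 54766551458687142251/32589158477190044730

π(56) = 16, so the primes ≤ 56 are [2, 3, 5, 7, 11, 13, 17, 19, 23, 29, 31, 37, 41, 43, 47, 53]. Summing 1/p over these primes: 54766551458687142251/32589158477190044730 ≈ 1.6805. Mertens estimate ln ln(56) + 0.2615 ≈ 1.6541.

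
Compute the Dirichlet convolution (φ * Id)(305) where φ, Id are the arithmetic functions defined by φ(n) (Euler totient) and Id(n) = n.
(φ * Id)(305) = 1089

Divisors of 305: [1, 5, 61, 305]. For each d | 305:
  d = 1: φ(1) · Id(305/1) = 1 · 305 = 305
  d = 5: φ(5) · Id(305/5) = 4 · 61 = 244
  d = 61: φ(61) · Id(305/61) = 60 · 5 = 300
  d = 305: φ(305) · Id(305/305) = 240 · 1 = 240
Summing: (φ * Id)(305) = 305 + 244 + 300 + 240 = 1089.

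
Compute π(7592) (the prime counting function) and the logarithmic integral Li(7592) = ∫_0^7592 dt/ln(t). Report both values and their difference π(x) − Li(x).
π(7592) = 965;  Li(7592) ≈ 980.89;  π(x) − Li(x) ≈ -15.89.

Direct count of primes ≤ 7592 gives π(7592) = 965. Numerical evaluation of the logarithmic integral gives Li(7592) ≈ 980.89. The difference π(x) − Li(x) ≈ -15.89 is typically negative for small/moderate x (Li(x) overestimates), though Littlewood's theorem shows this sign changes infinitely often.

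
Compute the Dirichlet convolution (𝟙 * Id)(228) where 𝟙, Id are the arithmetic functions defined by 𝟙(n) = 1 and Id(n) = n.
(𝟙 * Id)(228) = 560

Divisors of 228: [1, 2, 3, 4, 6, 12, 19, 38, 57, 76, 114, 228]. For each d | 228:
  d = 1: 𝟙(1) · Id(228/1) = 1 · 228 = 228
  d = 2: 𝟙(2) · Id(228/2) = 1 · 114 = 114
  d = 3: 𝟙(3) · Id(228/3) = 1 · 76 = 76
  d = 4: 𝟙(4) · Id(228/4) = 1 · 57 = 57
  d = 6: 𝟙(6) · Id(228/6) = 1 · 38 = 38
  d = 12: 𝟙(12) · Id(228/12) = 1 · 19 = 19
  d = 19: 𝟙(19) · Id(228/19) = 1 · 12 = 12
  d = 38: 𝟙(38) · Id(228/38) = 1 · 6 = 6
  d = 57: 𝟙(57) · Id(228/57) = 1 · 4 = 4
  d = 76: 𝟙(76) · Id(228/76) = 1 · 3 = 3
  d = 114: 𝟙(114) · Id(228/114) = 1 · 2 = 2
  d = 228: 𝟙(228) · Id(228/228) = 1 · 1 = 1
Summing: (𝟙 * Id)(228) = 228 + 114 + 76 + 57 + 38 + 19 + 12 + 6 + 4 + 3 + 2 + 1 = 560.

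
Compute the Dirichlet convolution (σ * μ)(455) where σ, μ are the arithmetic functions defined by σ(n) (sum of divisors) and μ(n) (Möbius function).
(σ * μ)(455) = 455

Divisors of 455: [1, 5, 7, 13, 35, 65, 91, 455]. For each d | 455:
  d = 1: σ(1) · μ(455/1) = 1 · -1 = -1
  d = 5: σ(5) · μ(455/5) = 6 · 1 = 6
  d = 7: σ(7) · μ(455/7) = 8 · 1 = 8
  d = 13: σ(13) · μ(455/13) = 14 · 1 = 14
  d = 35: σ(35) · μ(455/35) = 48 · -1 = -48
  d = 65: σ(65) · μ(455/65) = 84 · -1 = -84
  d = 91: σ(91) · μ(455/91) = 112 · -1 = -112
  d = 455: σ(455) · μ(455/455) = 672 · 1 = 672
Summing: (σ * μ)(455) = -1 + 6 + 8 + 14 + -48 + -84 + -112 + 672 = 455.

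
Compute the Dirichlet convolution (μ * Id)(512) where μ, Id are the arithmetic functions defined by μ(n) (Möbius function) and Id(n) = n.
(μ * Id)(512) = 256

Divisors of 512: [1, 2, 4, 8, 16, 32, 64, 128, 256, 512]. For each d | 512:
  d = 1: μ(1) · Id(512/1) = 1 · 512 = 512
  d = 2: μ(2) · Id(512/2) = -1 · 256 = -256
  d = 4: μ(4) · Id(512/4) = 0 · 128 = 0
  d = 8: μ(8) · Id(512/8) = 0 · 64 = 0
  d = 16: μ(16) · Id(512/16) = 0 · 32 = 0
  d = 32: μ(32) · Id(512/32) = 0 · 16 = 0
  d = 64: μ(64) · Id(512/64) = 0 · 8 = 0
  d = 128: μ(128) · Id(512/128) = 0 · 4 = 0
  d = 256: μ(256) · Id(512/256) = 0 · 2 = 0
  d = 512: μ(512) · Id(512/512) = 0 · 1 = 0
Summing: (μ * Id)(512) = 512 + -256 + 0 + 0 + 0 + 0 + 0 + 0 + 0 + 0 = 256.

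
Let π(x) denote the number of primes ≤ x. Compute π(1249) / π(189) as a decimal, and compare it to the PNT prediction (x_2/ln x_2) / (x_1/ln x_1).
π(1249)/π(189) = 204/42 ≈ 4.8571;  PNT prediction ≈ 4.8583.

π(189) = 42 and π(1249) = 204, so π(1249)/π(189) ≈ 4.8571. The PNT-predicted ratio is (1249/ln(1249)) / (189/ln(189)) ≈ 4.8583. The two agree to within a few percent, as expected.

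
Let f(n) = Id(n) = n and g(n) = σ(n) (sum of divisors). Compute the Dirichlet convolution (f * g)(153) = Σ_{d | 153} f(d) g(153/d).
(Id * σ)(153) = 1190

Divisors of 153: [1, 3, 9, 17, 51, 153]. For each d | 153:
  d = 1: Id(1) · σ(153/1) = 1 · 234 = 234
  d = 3: Id(3) · σ(153/3) = 3 · 72 = 216
  d = 9: Id(9) · σ(153/9) = 9 · 18 = 162
  d = 17: Id(17) · σ(153/17) = 17 · 13 = 221
  d = 51: Id(51) · σ(153/51) = 51 · 4 = 204
  d = 153: Id(153) · σ(153/153) = 153 · 1 = 153
Summing: (Id * σ)(153) = 234 + 216 + 162 + 221 + 204 + 153 = 1190.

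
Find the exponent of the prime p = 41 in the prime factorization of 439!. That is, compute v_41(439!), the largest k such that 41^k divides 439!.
v_41(439!) = 10

Legendre's formula: v_p(n!) = Σ_{k ≥ 1} ⌊n / p^k⌋. For p = 41, n = 439, the terms are:
  ⌊439/41^1⌋ = ⌊439/41⌋ = 10
(the next term ⌊439/41^2⌋ = 0, terminating the sum). Summing: v_41(439!) = 10 = 10.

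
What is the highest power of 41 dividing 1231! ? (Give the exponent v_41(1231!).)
v_41(1231!) = 30

Legendre's formula: v_p(n!) = Σ_{k ≥ 1} ⌊n / p^k⌋. For p = 41, n = 1231, the terms are:
  ⌊1231/41^1⌋ = ⌊1231/41⌋ = 30
(the next term ⌊1231/41^2⌋ = 0, terminating the sum). Summing: v_41(1231!) = 30 = 30.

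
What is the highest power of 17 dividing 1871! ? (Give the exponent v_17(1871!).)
v_17(1871!) = 116

Legendre's formula: v_p(n!) = Σ_{k ≥ 1} ⌊n / p^k⌋. For p = 17, n = 1871, the terms are:
  ⌊1871/17^1⌋ = ⌊1871/17⌋ = 110
  ⌊1871/17^2⌋ = ⌊1871/289⌋ = 6
(the next term ⌊1871/17^3⌋ = 0, terminating the sum). Summing: v_17(1871!) = 110 + 6 = 116.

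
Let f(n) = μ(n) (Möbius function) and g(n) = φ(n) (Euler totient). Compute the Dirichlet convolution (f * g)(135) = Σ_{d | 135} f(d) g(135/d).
(μ * φ)(135) = 36

Divisors of 135: [1, 3, 5, 9, 15, 27, 45, 135]. For each d | 135:
  d = 1: μ(1) · φ(135/1) = 1 · 72 = 72
  d = 3: μ(3) · φ(135/3) = -1 · 24 = -24
  d = 5: μ(5) · φ(135/5) = -1 · 18 = -18
  d = 9: μ(9) · φ(135/9) = 0 · 8 = 0
  d = 15: μ(15) · φ(135/15) = 1 · 6 = 6
  d = 27: μ(27) · φ(135/27) = 0 · 4 = 0
  d = 45: μ(45) · φ(135/45) = 0 · 2 = 0
  d = 135: μ(135) · φ(135/135) = 0 · 1 = 0
Summing: (μ * φ)(135) = 72 + -24 + -18 + 0 + 6 + 0 + 0 + 0 = 36.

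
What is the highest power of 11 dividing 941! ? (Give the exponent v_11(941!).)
v_11(941!) = 92

Legendre's formula: v_p(n!) = Σ_{k ≥ 1} ⌊n / p^k⌋. For p = 11, n = 941, the terms are:
  ⌊941/11^1⌋ = ⌊941/11⌋ = 85
  ⌊941/11^2⌋ = ⌊941/121⌋ = 7
(the next term ⌊941/11^3⌋ = 0, terminating the sum). Summing: v_11(941!) = 85 + 7 = 92.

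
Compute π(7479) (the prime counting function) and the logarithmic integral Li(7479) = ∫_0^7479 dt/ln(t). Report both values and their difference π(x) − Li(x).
π(7479) = 946;  Li(7479) ≈ 968.23;  π(x) − Li(x) ≈ -22.23.

Direct count of primes ≤ 7479 gives π(7479) = 946. Numerical evaluation of the logarithmic integral gives Li(7479) ≈ 968.23. The difference π(x) − Li(x) ≈ -22.23 is typically negative for small/moderate x (Li(x) overestimates), though Littlewood's theorem shows this sign changes infinitely often.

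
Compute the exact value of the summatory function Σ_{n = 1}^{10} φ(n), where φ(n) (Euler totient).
Σ_{n ≤ 10} φ(n) = 32

Compute φ(n) for each 1 ≤ n ≤ 10: φ(1) = 1, φ(2) = 1, φ(3) = 2, φ(4) = 2, φ(5) = 4, φ(6) = 2, φ(7) = 6, φ(8) = 4, φ(9) = 6, φ(10) = 4. Summing all 10 values: 32. (Average order: Σ_{n ≤ x} φ(n) ~ (3/π²) x². For x = 10, (3/π²)·10² ≈ 30.40.)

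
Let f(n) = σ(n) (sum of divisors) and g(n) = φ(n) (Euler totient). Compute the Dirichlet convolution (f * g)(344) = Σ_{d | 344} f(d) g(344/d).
(σ * φ)(344) = 2752

Divisors of 344: [1, 2, 4, 8, 43, 86, 172, 344]. For each d | 344:
  d = 1: σ(1) · φ(344/1) = 1 · 168 = 168
  d = 2: σ(2) · φ(344/2) = 3 · 84 = 252
  d = 4: σ(4) · φ(344/4) = 7 · 42 = 294
  d = 8: σ(8) · φ(344/8) = 15 · 42 = 630
  d = 43: σ(43) · φ(344/43) = 44 · 4 = 176
  d = 86: σ(86) · φ(344/86) = 132 · 2 = 264
  d = 172: σ(172) · φ(344/172) = 308 · 1 = 308
  d = 344: σ(344) · φ(344/344) = 660 · 1 = 660
Summing: (σ * φ)(344) = 168 + 252 + 294 + 630 + 176 + 264 + 308 + 660 = 2752.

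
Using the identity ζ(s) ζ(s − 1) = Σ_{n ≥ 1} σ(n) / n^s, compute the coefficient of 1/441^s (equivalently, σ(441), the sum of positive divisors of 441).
σ(441) = 741

In the product (Σ m^0/m^s)(Σ k / k^s) = Σ (Σ_{d | n} d) / n^s, the coefficient of 1/n^s is σ(n) = Σ_{d | n} d. For n = 441, divisors are [1, 3, 7, 9, 21, 49, 63, 147, 441]; summing: σ(441) = 741.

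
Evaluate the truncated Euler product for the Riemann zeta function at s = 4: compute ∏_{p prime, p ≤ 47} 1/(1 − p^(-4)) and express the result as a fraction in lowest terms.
∏ = 65572203587643632473857746546522240898588901/60584710506150227098341885345792000000000000

The primes p ≤ 47 are [2, 3, 5, 7, 11, 13, 17, 19, 23, 29, 31, 37, 41, 43, 47]. For each prime, (1 − 1/p^4)^(-1) = p^4 / (p^4 − 1). The product is (1 − 1/2^4)^(-1), (1 − 1/3^4)^(-1), (1 − 1/5^4)^(-1), (1 − 1/7^4)^(-1), (1 − 1/11^4)^(-1), (1 − 1/13^4)^(-1), (1 − 1/17^4)^(-1), (1 − 1/19^4)^(-1), (1 − 1/23^4)^(-1), (1 − 1/29^4)^(-1), (1 − 1/31^4)^(-1), (1 − 1/37^4)^(-1), (1 − 1/41^4)^(-1), (1 − 1/43^4)^(-1), (1 − 1/47^4)^(-1) = ∏ p^4 / (p^4 − 1) = 65572203587643632473857746546522240898588901/60584710506150227098341885345792000000000000.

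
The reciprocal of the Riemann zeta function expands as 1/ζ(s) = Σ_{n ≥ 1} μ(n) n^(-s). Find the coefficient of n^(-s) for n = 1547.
μ(1547) = -1

Factor n = 1547 = 7 · 13 · 17. μ(n) = 0 if any exponent ≥ 2 (not squarefree); otherwise μ(n) = (−1)^{ω(n)} where ω(n) is the number of distinct prime factors. Applying: μ(1547) = -1.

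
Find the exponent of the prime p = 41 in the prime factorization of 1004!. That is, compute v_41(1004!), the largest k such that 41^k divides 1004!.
v_41(1004!) = 24

Legendre's formula: v_p(n!) = Σ_{k ≥ 1} ⌊n / p^k⌋. For p = 41, n = 1004, the terms are:
  ⌊1004/41^1⌋ = ⌊1004/41⌋ = 24
(the next term ⌊1004/41^2⌋ = 0, terminating the sum). Summing: v_41(1004!) = 24 = 24.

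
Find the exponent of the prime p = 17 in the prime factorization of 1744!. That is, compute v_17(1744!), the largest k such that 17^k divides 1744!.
v_17(1744!) = 108

Legendre's formula: v_p(n!) = Σ_{k ≥ 1} ⌊n / p^k⌋. For p = 17, n = 1744, the terms are:
  ⌊1744/17^1⌋ = ⌊1744/17⌋ = 102
  ⌊1744/17^2⌋ = ⌊1744/289⌋ = 6
(the next term ⌊1744/17^3⌋ = 0, terminating the sum). Summing: v_17(1744!) = 102 + 6 = 108.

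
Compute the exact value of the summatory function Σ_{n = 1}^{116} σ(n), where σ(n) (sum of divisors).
Σ_{n ≤ 116} σ(n) = 11107

Compute σ(n) for each 1 ≤ n ≤ 116: σ(1) = 1, σ(2) = 3, σ(3) = 4, σ(4) = 7, σ(5) = 6, σ(6) = 12, σ(7) = 8, σ(8) = 15, σ(9) = 13, σ(10) = 18, σ(11) = 12, σ(12) = 28, σ(13) = 14, σ(14) = 24, σ(15) = 24, σ(16) = 31, σ(17) = 18, σ(18) = 39, σ(19) = 20, σ(20) = 42, σ(21) = 32, σ(22) = 36, σ(23) = 24, σ(24) = 60, σ(25) = 31, σ(26) = 42, σ(27) = 40, σ(28) = 56, σ(29) = 30, σ(30) = 72, σ(31) = 32, σ(32) = 63, σ(33) = 48, σ(34) = 54, σ(35) = 48, σ(36) = 91, σ(37) = 38, σ(38) = 60, σ(39) = 56, σ(40) = 90, σ(41) = 42, σ(42) = 96, σ(43) = 44, σ(44) = 84, σ(45) = 78, σ(46) = 72, σ(47) = 48, σ(48) = 124, σ(49) = 57, σ(50) = 93, σ(51) = 72, σ(52) = 98, σ(53) = 54, σ(54) = 120, σ(55) = 72, σ(56) = 120, σ(57) = 80, σ(58) = 90, σ(59) = 60, σ(60) = 168, σ(61) = 62, σ(62) = 96, σ(63) = 104, σ(64) = 127, σ(65) = 84, σ(66) = 144, σ(67) = 68, σ(68) = 126, σ(69) = 96, σ(70) = 144, σ(71) = 72, σ(72) = 195, σ(73) = 74, σ(74) = 114, σ(75) = 124, σ(76) = 140, σ(77) = 96, σ(78) = 168, σ(79) = 80, σ(80) = 186, σ(81) = 121, σ(82) = 126, σ(83) = 84, σ(84) = 224, σ(85) = 108, σ(86) = 132, σ(87) = 120, σ(88) = 180, σ(89) = 90, σ(90) = 234, σ(91) = 112, σ(92) = 168, σ(93) = 128, σ(94) = 144, σ(95) = 120, σ(96) = 252, σ(97) = 98, σ(98) = 171, σ(99) = 156, σ(100) = 217, σ(101) = 102, σ(102) = 216, σ(103) = 104, σ(104) = 210, σ(105) = 192, σ(106) = 162, σ(107) = 108, σ(108) = 280, σ(109) = 110, σ(110) = 216, σ(111) = 152, σ(112) = 248, σ(113) = 114, σ(114) = 240, σ(115) = 144, σ(116) = 210. Summing all 116 values: 11107. (Average order: Σ_{n ≤ x} σ(n) ~ (π²/12) x². For x = 116, (π²/12)·116² ≈ 11067.12.)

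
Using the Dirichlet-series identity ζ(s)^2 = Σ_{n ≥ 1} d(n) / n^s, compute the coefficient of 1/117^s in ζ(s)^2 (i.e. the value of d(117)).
d(117) = 6

ζ(s)^2 = (Σ 1/m^s)(Σ 1/k^s). The coefficient of 1/n^s in the product is the number of ordered pairs (m, k) with mk = n, which equals d(n). For n = 117, divisors are [1, 3, 9, 13, 39, 117], so d(117) = 6.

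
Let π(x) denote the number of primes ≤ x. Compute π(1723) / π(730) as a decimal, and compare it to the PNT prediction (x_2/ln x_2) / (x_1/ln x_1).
π(1723)/π(730) = 269/129 ≈ 2.0853;  PNT prediction ≈ 2.0883.

π(730) = 129 and π(1723) = 269, so π(1723)/π(730) ≈ 2.0853. The PNT-predicted ratio is (1723/ln(1723)) / (730/ln(730)) ≈ 2.0883. The two agree to within a few percent, as expected.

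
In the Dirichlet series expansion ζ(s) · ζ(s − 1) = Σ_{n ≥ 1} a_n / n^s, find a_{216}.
σ(216) = 600

In the product (Σ m^0/m^s)(Σ k / k^s) = Σ (Σ_{d | n} d) / n^s, the coefficient of 1/n^s is σ(n) = Σ_{d | n} d. For n = 216, divisors are [1, 2, 3, 4, 6, 8, 9, 12, 18, 24, 27, 36, 54, 72, 108, 216]; summing: σ(216) = 600.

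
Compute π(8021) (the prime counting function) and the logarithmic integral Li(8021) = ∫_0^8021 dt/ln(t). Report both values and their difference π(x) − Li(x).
π(8021) = 1010;  Li(8021) ≈ 1028.75;  π(x) − Li(x) ≈ -18.75.

Direct count of primes ≤ 8021 gives π(8021) = 1010. Numerical evaluation of the logarithmic integral gives Li(8021) ≈ 1028.75. The difference π(x) − Li(x) ≈ -18.75 is typically negative for small/moderate x (Li(x) overestimates), though Littlewood's theorem shows this sign changes infinitely often.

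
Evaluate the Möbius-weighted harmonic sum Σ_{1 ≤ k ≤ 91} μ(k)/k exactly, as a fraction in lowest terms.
Σ μ(k)/k = 226361852224483257830288188126621/23768741896345550770650537601358310

Values of μ(k) for 1 ≤ k ≤ 91: μ(1) = 1, μ(2) = -1, μ(3) = -1, μ(5) = -1, μ(6) = 1, μ(7) = -1, μ(10) = 1, μ(11) = -1, μ(13) = -1, μ(14) = 1, μ(15) = 1, μ(17) = -1, μ(19) = -1, μ(21) = 1, μ(22) = 1, μ(23) = -1, μ(26) = 1, μ(29) = -1, μ(30) = -1, μ(31) = -1, μ(33) = 1, μ(34) = 1, μ(35) = 1, μ(37) = -1, μ(38) = 1, μ(39) = 1, μ(41) = -1, μ(42) = -1, μ(43) = -1, μ(46) = 1, μ(47) = -1, μ(51) = 1, μ(53) = -1, μ(55) = 1, μ(57) = 1, μ(58) = 1, μ(59) = -1, μ(61) = -1, μ(62) = 1, μ(65) = 1, μ(66) = -1, μ(67) = -1, μ(69) = 1, μ(70) = -1, μ(71) = -1, μ(73) = -1, μ(74) = 1, μ(77) = 1, μ(78) = -1, μ(79) = -1, μ(82) = 1, μ(83) = -1, μ(85) = 1, μ(86) = 1, μ(87) = 1, μ(89) = -1, μ(91) = 1, with μ = 0 on non-squarefree integers. Summing μ(k)/k for k where μ(k) ≠ 0 gives 226361852224483257830288188126621/23768741896345550770650537601358310 ≈ 0.0095. (PNT ⟺ this sum → 0 as n → ∞.)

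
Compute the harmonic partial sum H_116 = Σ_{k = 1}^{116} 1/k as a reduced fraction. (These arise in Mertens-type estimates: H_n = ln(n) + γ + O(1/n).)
H_116 = 92723052988307480317436790993517488799788772043569/17379782769567790172972927968296006432665936992320

Direct summation: H_116 = 1 + 1/2 + ... + 1/116. The least common denominator is lcm(1, ..., 116) = 955888052326228459513511038256280353796626534577600; over this denominator the numerator is 955888052326228459513511038256280353796626534577600 + 477944026163114229756755519128140176898313267288800 + 318629350775409486504503679418760117932208844859200 + 238972013081557114878377759564070088449156633644400 + 191177610465245691902702207651256070759325306915520 + 159314675387704743252251839709380058966104422429600 + 136555436046604065644787291179468621970946647796800 + 119486006540778557439188879782035044224578316822200 + 106209783591803162168167893139586705977402948286400 + 95588805232622845951351103825628035379662653457760 + 86898913847838950864864639841480032163329684961600 + 79657337693852371626125919854690029483052211214800 + 73529850178940650731808541404329257984355887275200 + 68277718023302032822393645589734310985473323898400 + 63725870155081897300900735883752023586441768971840 + 59743003270389278719594439891017522112289158411100 + 56228708960366379971383002250369432576272149092800 + 53104891795901581084083946569793352988701474143200 + 50309897490854129448079528329277913357717186030400 + 47794402616311422975675551912814017689831326728880 + 45518478682201355214929097059822873990315549265600 + 43449456923919475432432319920740016081664842480800 + 41560350101140367804935262532881754512896805851200 + 39828668846926185813062959927345014741526105607400 + 38235522093049138380540441530251214151865061383104 + 36764925089470325365904270702164628992177943637600 + 35403261197267720722722631046528901992467649428800 + 34138859011651016411196822794867155492736661949200 + 32961656976766498603914173732975184613676777054400 + 31862935077540948650450367941876011793220884485920 + 30835098462136401919790678653428398509568597889600 + 29871501635194639359797219945508761056144579205550 + 28966304615946316954954879947160010721109894987200 + 28114354480183189985691501125184716288136074546400 + 27311087209320813128957458235893724394189329559360 + 26552445897950790542041973284896676494350737071600 + 25834812225033201608473271304223793345854771204800 + 25154948745427064724039764164638956678858593015200 + 24509950059646883577269513801443085994785295758400 + 23897201308155711487837775956407008844915663364440 + 23314342739664108768622220445275130580405525233600 + 22759239341100677607464548529911436995157774632800 + 22229954705261126965430489261773961716200617083200 + 21724728461959737716216159960370008040832421240400 + 21241956718360632433633578627917341195480589657280 + 20780175050570183902467631266440877256448402925600 + 20338043666515499138585341239495326676523968820800 + 19914334423463092906531479963672507370763052803700 + 19507919435229152234969613025638374567278092542400 + 19117761046524569190270220765125607075932530691552 + 18742902986788793323794334083456477525424049697600 + 18382462544735162682952135351082314496088971818800 + 18035623628796763387047378080307176486728802539200 + 17701630598633860361361315523264450996233824714400 + 17379782769567790172972927968296006432665936992320 + 17069429505825508205598411397433577746368330974600 + 16769965830284709816026509443092637785905728676800 + 16480828488383249301957086866487592306838388527200 + 16201492412308956940906966750106446674519093806400 + 15931467538770474325225183970938005896610442242960 + 15670295939774237041205098987807874652403713681600 + 15417549231068200959895339326714199254784298944800 + 15172826227400451738309699019940957996771849755200 + 14935750817597319679898609972754380528072289602775 + 14705970035788130146361708280865851596871177455040 + 14483152307973158477477439973580005360554947493600 + 14266985855615350141992702063526572444725769172800 + 14057177240091594992845750562592358144068037273200 + 13853450033713455934978420844293918170965601950400 + 13655543604660406564478729117946862197094664779680 + 13463212004594767035401563919102540194318683585600 + 13276222948975395271020986642448338247175368535800 + 13094356881181211774157685455565484298583925131200 + 12917406112516600804236635652111896672927385602400 + 12745174031016379460180147176750404717288353794368 + 12577474372713532362019882082319478339429296507600 + 12414130549691278694980662834497147451904240708800 + 12254975029823441788634756900721542997392647879200 + 12099848763623145057133051117168105744261095374400 + 11948600654077855743918887978203504422457831682220 + 11801087065755906907574210348842967330822549809600 + 11657171369832054384311110222637565290202762616800 + 11516723522002752524259169135617835587911163067200 + 11379619670550338803732274264955718497578887316400 + 11245741792073275994276600450073886515254429818560 + 11114977352630563482715244630886980858100308541600 + 10987218992255499534638057910991728204558925684800 + 10862364230979868858108079980185004020416210620200 + 10740315194676724264196753238834610716816028478400 + 10620978359180316216816789313958670597740294828640 + 10504264311277235818829791629189893997765126753600 + 10390087525285091951233815633220438628224201462800 + 10278366154045467306596892884476132836522865963200 + 10169021833257749569292670619747663338261984410400 + 10061979498170825889615905665855582671543437206080 + 9957167211731546453265739981836253685381526401850 + 9854516003363179994984649878930725296872438500800 + 9753959717614576117484806512819187283639046271200 + 9655434871982105651651626649053336907036631662400 + 9558880523262284595135110382562803537966265345776 + 9464238141843846133797138992636439146501252817600 + 9371451493394396661897167041728238762712024848800 + 9280466527439111257412728526760003434918704219200 + 9191231272367581341476067675541157248044485909400 + 9103695736440271042985819411964574798063109853120 + 9017811814398381693523689040153588243364401269600 + 8933533199310546350593561105198881811183425556800 + 8850815299316930180680657761632225498116912357200 + 8769615158956224399206523286754865631161711326400 + 8689891384783895086486463984148003216332968496160 + 8611604075011067202824423768074597781951590401600 + 8534714752912754102799205698716788873184165487300 + 8459186303771933270031071135011330564571916235200 + 8384982915142354908013254721546318892952864338400 + 8312070020228073560987052506576350902579361170240 + 8240414244191624650978543433243796153419194263600 = 5099767914356911417459023504643461883988382462396295, so H_116 = 5099767914356911417459023504643461883988382462396295/955888052326228459513511038256280353796626534577600; reducing by gcd(5099767914356911417459023504643461883988382462396295, 955888052326228459513511038256280353796626534577600) = 55 gives 92723052988307480317436790993517488799788772043569/17379782769567790172972927968296006432665936992320 ≈ 5.33511. (The PNT-adjacent estimate ln(116) + γ ≈ 5.33081 matches within O(1/n).)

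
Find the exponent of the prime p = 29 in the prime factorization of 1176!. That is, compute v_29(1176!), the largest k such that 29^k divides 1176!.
v_29(1176!) = 41

Legendre's formula: v_p(n!) = Σ_{k ≥ 1} ⌊n / p^k⌋. For p = 29, n = 1176, the terms are:
  ⌊1176/29^1⌋ = ⌊1176/29⌋ = 40
  ⌊1176/29^2⌋ = ⌊1176/841⌋ = 1
(the next term ⌊1176/29^3⌋ = 0, terminating the sum). Summing: v_29(1176!) = 40 + 1 = 41.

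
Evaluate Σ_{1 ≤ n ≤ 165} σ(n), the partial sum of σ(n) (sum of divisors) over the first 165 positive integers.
Σ_{n ≤ 165} σ(n) = 22455

Compute σ(n) for each 1 ≤ n ≤ 165: σ(1) = 1, σ(2) = 3, σ(3) = 4, σ(4) = 7, σ(5) = 6, σ(6) = 12, σ(7) = 8, σ(8) = 15, σ(9) = 13, σ(10) = 18, σ(11) = 12, σ(12) = 28, σ(13) = 14, σ(14) = 24, σ(15) = 24, σ(16) = 31, σ(17) = 18, σ(18) = 39, σ(19) = 20, σ(20) = 42, σ(21) = 32, σ(22) = 36, σ(23) = 24, σ(24) = 60, σ(25) = 31, σ(26) = 42, σ(27) = 40, σ(28) = 56, σ(29) = 30, σ(30) = 72, σ(31) = 32, σ(32) = 63, σ(33) = 48, σ(34) = 54, σ(35) = 48, σ(36) = 91, σ(37) = 38, σ(38) = 60, σ(39) = 56, σ(40) = 90, σ(41) = 42, σ(42) = 96, σ(43) = 44, σ(44) = 84, σ(45) = 78, σ(46) = 72, σ(47) = 48, σ(48) = 124, σ(49) = 57, σ(50) = 93, σ(51) = 72, σ(52) = 98, σ(53) = 54, σ(54) = 120, σ(55) = 72, σ(56) = 120, σ(57) = 80, σ(58) = 90, σ(59) = 60, σ(60) = 168, σ(61) = 62, σ(62) = 96, σ(63) = 104, σ(64) = 127, σ(65) = 84, σ(66) = 144, σ(67) = 68, σ(68) = 126, σ(69) = 96, σ(70) = 144, σ(71) = 72, σ(72) = 195, σ(73) = 74, σ(74) = 114, σ(75) = 124, σ(76) = 140, σ(77) = 96, σ(78) = 168, σ(79) = 80, σ(80) = 186, σ(81) = 121, σ(82) = 126, σ(83) = 84, σ(84) = 224, σ(85) = 108, σ(86) = 132, σ(87) = 120, σ(88) = 180, σ(89) = 90, σ(90) = 234, σ(91) = 112, σ(92) = 168, σ(93) = 128, σ(94) = 144, σ(95) = 120, σ(96) = 252, σ(97) = 98, σ(98) = 171, σ(99) = 156, σ(100) = 217, σ(101) = 102, σ(102) = 216, σ(103) = 104, σ(104) = 210, σ(105) = 192, σ(106) = 162, σ(107) = 108, σ(108) = 280, σ(109) = 110, σ(110) = 216, σ(111) = 152, σ(112) = 248, σ(113) = 114, σ(114) = 240, σ(115) = 144, σ(116) = 210, σ(117) = 182, σ(118) = 180, σ(119) = 144, σ(120) = 360, σ(121) = 133, σ(122) = 186, σ(123) = 168, σ(124) = 224, σ(125) = 156, σ(126) = 312, σ(127) = 128, σ(128) = 255, σ(129) = 176, σ(130) = 252, σ(131) = 132, σ(132) = 336, σ(133) = 160, σ(134) = 204, σ(135) = 240, σ(136) = 270, σ(137) = 138, σ(138) = 288, σ(139) = 140, σ(140) = 336, σ(141) = 192, σ(142) = 216, σ(143) = 168, σ(144) = 403, σ(145) = 180, σ(146) = 222, σ(147) = 228, σ(148) = 266, σ(149) = 150, σ(150) = 372, σ(151) = 152, σ(152) = 300, σ(153) = 234, σ(154) = 288, σ(155) = 192, σ(156) = 392, σ(157) = 158, σ(158) = 240, σ(159) = 216, σ(160) = 378, σ(161) = 192, σ(162) = 363, σ(163) = 164, σ(164) = 294, σ(165) = 288. Summing all 165 values: 22455. (Average order: Σ_{n ≤ x} σ(n) ~ (π²/12) x². For x = 165, (π²/12)·165² ≈ 22391.66.)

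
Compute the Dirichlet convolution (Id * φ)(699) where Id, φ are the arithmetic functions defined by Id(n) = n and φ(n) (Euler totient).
(Id * φ)(699) = 2325

Divisors of 699: [1, 3, 233, 699]. For each d | 699:
  d = 1: Id(1) · φ(699/1) = 1 · 464 = 464
  d = 3: Id(3) · φ(699/3) = 3 · 232 = 696
  d = 233: Id(233) · φ(699/233) = 233 · 2 = 466
  d = 699: Id(699) · φ(699/699) = 699 · 1 = 699
Summing: (Id * φ)(699) = 464 + 696 + 466 + 699 = 2325.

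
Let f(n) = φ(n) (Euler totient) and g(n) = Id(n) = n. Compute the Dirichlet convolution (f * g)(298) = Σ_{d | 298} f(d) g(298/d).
(φ * Id)(298) = 891

Divisors of 298: [1, 2, 149, 298]. For each d | 298:
  d = 1: φ(1) · Id(298/1) = 1 · 298 = 298
  d = 2: φ(2) · Id(298/2) = 1 · 149 = 149
  d = 149: φ(149) · Id(298/149) = 148 · 2 = 296
  d = 298: φ(298) · Id(298/298) = 148 · 1 = 148
Summing: (φ * Id)(298) = 298 + 149 + 296 + 148 = 891.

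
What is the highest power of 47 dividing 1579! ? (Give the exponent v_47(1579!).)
v_47(1579!) = 33

Legendre's formula: v_p(n!) = Σ_{k ≥ 1} ⌊n / p^k⌋. For p = 47, n = 1579, the terms are:
  ⌊1579/47^1⌋ = ⌊1579/47⌋ = 33
(the next term ⌊1579/47^2⌋ = 0, terminating the sum). Summing: v_47(1579!) = 33 = 33.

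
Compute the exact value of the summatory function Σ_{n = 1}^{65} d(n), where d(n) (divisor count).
Σ_{n ≤ 65} d(n) = 284

Compute d(n) for each 1 ≤ n ≤ 65: d(1) = 1, d(2) = 2, d(3) = 2, d(4) = 3, d(5) = 2, d(6) = 4, d(7) = 2, d(8) = 4, d(9) = 3, d(10) = 4, d(11) = 2, d(12) = 6, d(13) = 2, d(14) = 4, d(15) = 4, d(16) = 5, d(17) = 2, d(18) = 6, d(19) = 2, d(20) = 6, d(21) = 4, d(22) = 4, d(23) = 2, d(24) = 8, d(25) = 3, d(26) = 4, d(27) = 4, d(28) = 6, d(29) = 2, d(30) = 8, d(31) = 2, d(32) = 6, d(33) = 4, d(34) = 4, d(35) = 4, d(36) = 9, d(37) = 2, d(38) = 4, d(39) = 4, d(40) = 8, d(41) = 2, d(42) = 8, d(43) = 2, d(44) = 6, d(45) = 6, d(46) = 4, d(47) = 2, d(48) = 10, d(49) = 3, d(50) = 6, d(51) = 4, d(52) = 6, d(53) = 2, d(54) = 8, d(55) = 4, d(56) = 8, d(57) = 4, d(58) = 4, d(59) = 2, d(60) = 12, d(61) = 2, d(62) = 4, d(63) = 6, d(64) = 7, d(65) = 4. Summing all 65 values: 284. (Dirichlet's divisor formula: Σ_{n ≤ x} d(n) = x ln(x) + (2γ − 1) x + O(√x). For x = 65, the asymptotic estimate is ≈ 281.37.)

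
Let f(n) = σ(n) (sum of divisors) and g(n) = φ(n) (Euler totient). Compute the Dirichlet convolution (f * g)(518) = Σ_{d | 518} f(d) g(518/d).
(σ * φ)(518) = 4144

Divisors of 518: [1, 2, 7, 14, 37, 74, 259, 518]. For each d | 518:
  d = 1: σ(1) · φ(518/1) = 1 · 216 = 216
  d = 2: σ(2) · φ(518/2) = 3 · 216 = 648
  d = 7: σ(7) · φ(518/7) = 8 · 36 = 288
  d = 14: σ(14) · φ(518/14) = 24 · 36 = 864
  d = 37: σ(37) · φ(518/37) = 38 · 6 = 228
  d = 74: σ(74) · φ(518/74) = 114 · 6 = 684
  d = 259: σ(259) · φ(518/259) = 304 · 1 = 304
  d = 518: σ(518) · φ(518/518) = 912 · 1 = 912
Summing: (σ * φ)(518) = 216 + 648 + 288 + 864 + 228 + 684 + 304 + 912 = 4144.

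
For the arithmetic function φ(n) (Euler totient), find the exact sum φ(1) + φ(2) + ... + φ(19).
Σ_{n ≤ 19} φ(n) = 120

Compute φ(n) for each 1 ≤ n ≤ 19: φ(1) = 1, φ(2) = 1, φ(3) = 2, φ(4) = 2, φ(5) = 4, φ(6) = 2, φ(7) = 6, φ(8) = 4, φ(9) = 6, φ(10) = 4, φ(11) = 10, φ(12) = 4, φ(13) = 12, φ(14) = 6, φ(15) = 8, φ(16) = 8, φ(17) = 16, φ(18) = 6, φ(19) = 18. Summing all 19 values: 120. (Average order: Σ_{n ≤ x} φ(n) ~ (3/π²) x². For x = 19, (3/π²)·19² ≈ 109.73.)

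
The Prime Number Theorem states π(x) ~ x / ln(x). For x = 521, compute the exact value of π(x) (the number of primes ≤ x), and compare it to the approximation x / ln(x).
π(521) = 98;  x/ln(x) ≈ 83.28;  relative error ≈ 15.02%.

Directly count primes up to 521: π(521) = 98. The PNT approximation gives 521/ln(521) ≈ 521/6.25575 ≈ 83.28. Relative error (π(x) − x/ln(x)) / π(x) ≈ 15.02%; the approximation is known to undercount slightly (Li(x) is a better estimate).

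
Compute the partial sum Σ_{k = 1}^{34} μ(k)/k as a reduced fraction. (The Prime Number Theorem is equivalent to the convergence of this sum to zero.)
Σ μ(k)/k = -302679716/100280245065

Values of μ(k) for 1 ≤ k ≤ 34: μ(1) = 1, μ(2) = -1, μ(3) = -1, μ(5) = -1, μ(6) = 1, μ(7) = -1, μ(10) = 1, μ(11) = -1, μ(13) = -1, μ(14) = 1, μ(15) = 1, μ(17) = -1, μ(19) = -1, μ(21) = 1, μ(22) = 1, μ(23) = -1, μ(26) = 1, μ(29) = -1, μ(30) = -1, μ(31) = -1, μ(33) = 1, μ(34) = 1, with μ = 0 on non-squarefree integers. Summing μ(k)/k for k where μ(k) ≠ 0 gives -302679716/100280245065 ≈ -0.0030. (PNT ⟺ this sum → 0 as n → ∞.)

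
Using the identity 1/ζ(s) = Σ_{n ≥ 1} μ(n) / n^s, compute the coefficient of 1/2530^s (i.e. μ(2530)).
μ(2530) = 1

Factor n = 2530 = 2 · 5 · 11 · 23. μ(n) = 0 if any exponent ≥ 2 (not squarefree); otherwise μ(n) = (−1)^{ω(n)} where ω(n) is the number of distinct prime factors. Applying: μ(2530) = 1.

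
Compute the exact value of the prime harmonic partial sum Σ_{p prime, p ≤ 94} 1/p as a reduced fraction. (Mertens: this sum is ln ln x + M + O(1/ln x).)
Σ 1/p = 42605658161771733665696611824842057/23768741896345550770650537601358310

π(94) = 24, so the primes ≤ 94 are [2, 3, 5, 7, 11, 13, 17, 19, 23, 29, 31, 37, 41, 43, 47, 53, 59, 61, 67, 71, 73, 79, 83, 89]. Summing 1/p over these primes: 42605658161771733665696611824842057/23768741896345550770650537601358310 ≈ 1.7925. Mertens estimate ln ln(94) + 0.2615 ≈ 1.7751.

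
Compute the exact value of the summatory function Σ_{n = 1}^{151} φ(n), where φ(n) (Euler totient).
Σ_{n ≤ 151} φ(n) = 7008

Compute φ(n) for each 1 ≤ n ≤ 151: φ(1) = 1, φ(2) = 1, φ(3) = 2, φ(4) = 2, φ(5) = 4, φ(6) = 2, φ(7) = 6, φ(8) = 4, φ(9) = 6, φ(10) = 4, φ(11) = 10, φ(12) = 4, φ(13) = 12, φ(14) = 6, φ(15) = 8, φ(16) = 8, φ(17) = 16, φ(18) = 6, φ(19) = 18, φ(20) = 8, φ(21) = 12, φ(22) = 10, φ(23) = 22, φ(24) = 8, φ(25) = 20, φ(26) = 12, φ(27) = 18, φ(28) = 12, φ(29) = 28, φ(30) = 8, φ(31) = 30, φ(32) = 16, φ(33) = 20, φ(34) = 16, φ(35) = 24, φ(36) = 12, φ(37) = 36, φ(38) = 18, φ(39) = 24, φ(40) = 16, φ(41) = 40, φ(42) = 12, φ(43) = 42, φ(44) = 20, φ(45) = 24, φ(46) = 22, φ(47) = 46, φ(48) = 16, φ(49) = 42, φ(50) = 20, φ(51) = 32, φ(52) = 24, φ(53) = 52, φ(54) = 18, φ(55) = 40, φ(56) = 24, φ(57) = 36, φ(58) = 28, φ(59) = 58, φ(60) = 16, φ(61) = 60, φ(62) = 30, φ(63) = 36, φ(64) = 32, φ(65) = 48, φ(66) = 20, φ(67) = 66, φ(68) = 32, φ(69) = 44, φ(70) = 24, φ(71) = 70, φ(72) = 24, φ(73) = 72, φ(74) = 36, φ(75) = 40, φ(76) = 36, φ(77) = 60, φ(78) = 24, φ(79) = 78, φ(80) = 32, φ(81) = 54, φ(82) = 40, φ(83) = 82, φ(84) = 24, φ(85) = 64, φ(86) = 42, φ(87) = 56, φ(88) = 40, φ(89) = 88, φ(90) = 24, φ(91) = 72, φ(92) = 44, φ(93) = 60, φ(94) = 46, φ(95) = 72, φ(96) = 32, φ(97) = 96, φ(98) = 42, φ(99) = 60, φ(100) = 40, φ(101) = 100, φ(102) = 32, φ(103) = 102, φ(104) = 48, φ(105) = 48, φ(106) = 52, φ(107) = 106, φ(108) = 36, φ(109) = 108, φ(110) = 40, φ(111) = 72, φ(112) = 48, φ(113) = 112, φ(114) = 36, φ(115) = 88, φ(116) = 56, φ(117) = 72, φ(118) = 58, φ(119) = 96, φ(120) = 32, φ(121) = 110, φ(122) = 60, φ(123) = 80, φ(124) = 60, φ(125) = 100, φ(126) = 36, φ(127) = 126, φ(128) = 64, φ(129) = 84, φ(130) = 48, φ(131) = 130, φ(132) = 40, φ(133) = 108, φ(134) = 66, φ(135) = 72, φ(136) = 64, φ(137) = 136, φ(138) = 44, φ(139) = 138, φ(140) = 48, φ(141) = 92, φ(142) = 70, φ(143) = 120, φ(144) = 48, φ(145) = 112, φ(146) = 72, φ(147) = 84, φ(148) = 72, φ(149) = 148, φ(150) = 40, φ(151) = 150. Summing all 151 values: 7008. (Average order: Σ_{n ≤ x} φ(n) ~ (3/π²) x². For x = 151, (3/π²)·151² ≈ 6930.67.)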